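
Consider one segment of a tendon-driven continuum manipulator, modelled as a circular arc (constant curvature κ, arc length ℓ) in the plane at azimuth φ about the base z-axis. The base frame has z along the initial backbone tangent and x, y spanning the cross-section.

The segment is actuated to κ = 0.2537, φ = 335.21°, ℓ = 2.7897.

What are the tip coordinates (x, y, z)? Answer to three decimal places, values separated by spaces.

0.859 -0.397 2.563

θ = κ·ℓ = 0.2537 × 2.7897 = 0.70775 rad
ρ = (1 − cos θ)/κ = (1 − 0.75983)/0.2537 = 0.94667
z = sin θ / κ = 0.65012/0.2537 = 2.56257
x = ρ cos φ = 0.94667 × cos(335.21°) = 0.85944
y = ρ sin φ = 0.94667 × sin(335.21°) = -0.39693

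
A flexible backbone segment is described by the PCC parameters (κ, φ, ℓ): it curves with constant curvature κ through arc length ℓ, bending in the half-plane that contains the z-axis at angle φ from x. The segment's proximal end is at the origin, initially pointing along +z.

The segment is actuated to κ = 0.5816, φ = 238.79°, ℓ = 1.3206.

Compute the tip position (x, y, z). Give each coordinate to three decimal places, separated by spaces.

θ = κ·ℓ = 0.5816 × 1.3206 = 0.76806 rad
ρ = (1 − cos θ)/κ = (1 − 0.71926)/0.5816 = 0.48270
z = sin θ / κ = 0.69474/0.5816 = 1.19454
x = ρ cos φ = 0.48270 × cos(238.79°) = -0.25013
y = ρ sin φ = 0.48270 × sin(238.79°) = -0.41284

-0.250 -0.413 1.195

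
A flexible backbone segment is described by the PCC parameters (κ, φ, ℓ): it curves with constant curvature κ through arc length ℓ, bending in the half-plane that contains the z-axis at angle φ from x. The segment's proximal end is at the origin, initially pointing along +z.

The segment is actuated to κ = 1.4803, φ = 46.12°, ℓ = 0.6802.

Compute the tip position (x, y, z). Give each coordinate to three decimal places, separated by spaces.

θ = κ·ℓ = 1.4803 × 0.6802 = 1.00690 rad
ρ = (1 − cos θ)/κ = (1 − 0.53448)/1.4803 = 0.31447
z = sin θ / κ = 0.84518/1.4803 = 0.57095
x = ρ cos φ = 0.31447 × cos(46.12°) = 0.21798
y = ρ sin φ = 0.31447 × sin(46.12°) = 0.22667

0.218 0.227 0.571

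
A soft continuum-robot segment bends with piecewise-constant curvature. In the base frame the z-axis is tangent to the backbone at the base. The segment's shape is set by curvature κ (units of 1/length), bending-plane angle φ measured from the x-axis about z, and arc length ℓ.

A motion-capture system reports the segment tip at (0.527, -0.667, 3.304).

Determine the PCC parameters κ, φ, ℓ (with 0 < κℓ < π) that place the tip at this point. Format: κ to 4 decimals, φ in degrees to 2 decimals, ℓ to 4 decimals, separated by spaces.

0.1461 308.31 3.4479

ρ = √(x²+y²) = √(0.527² + -0.667²) = 0.85007
φ = atan2(y, x) mod 360° = atan2(-0.667, 0.527) = 308.3124°
|p|² = ρ² + z² = 0.85007² + 3.304² = 11.63903
κ = 2ρ / |p|² = 2×0.85007 / 11.63903 = 0.14607
θ = 2·atan2(ρ, z) = 2·atan2(0.85007, 3.304) = 0.50365 rad
ℓ = θ/κ = 0.50365/0.14607 = 3.44793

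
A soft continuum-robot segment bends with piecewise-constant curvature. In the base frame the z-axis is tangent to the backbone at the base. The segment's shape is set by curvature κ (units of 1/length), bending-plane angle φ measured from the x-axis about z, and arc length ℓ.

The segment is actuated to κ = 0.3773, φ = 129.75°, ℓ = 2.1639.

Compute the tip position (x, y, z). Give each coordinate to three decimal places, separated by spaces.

-0.534 0.642 1.931

θ = κ·ℓ = 0.3773 × 2.1639 = 0.81644 rad
ρ = (1 − cos θ)/κ = (1 − 0.68482)/0.3773 = 0.83536
z = sin θ / κ = 0.72871/0.3773 = 1.93139
x = ρ cos φ = 0.83536 × cos(129.75°) = -0.53416
y = ρ sin φ = 0.83536 × sin(129.75°) = 0.64226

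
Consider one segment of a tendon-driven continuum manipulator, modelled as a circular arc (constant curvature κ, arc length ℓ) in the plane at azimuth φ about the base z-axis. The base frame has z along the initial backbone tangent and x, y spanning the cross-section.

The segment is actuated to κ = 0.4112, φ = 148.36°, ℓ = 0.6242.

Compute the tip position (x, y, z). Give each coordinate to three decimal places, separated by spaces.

θ = κ·ℓ = 0.4112 × 0.6242 = 0.25667 rad
ρ = (1 − cos θ)/κ = (1 − 0.96724)/0.4112 = 0.07967
z = sin θ / κ = 0.25386/0.4112 = 0.61737
x = ρ cos φ = 0.07967 × cos(148.36°) = -0.06783
y = ρ sin φ = 0.07967 × sin(148.36°) = 0.04179

-0.068 0.042 0.617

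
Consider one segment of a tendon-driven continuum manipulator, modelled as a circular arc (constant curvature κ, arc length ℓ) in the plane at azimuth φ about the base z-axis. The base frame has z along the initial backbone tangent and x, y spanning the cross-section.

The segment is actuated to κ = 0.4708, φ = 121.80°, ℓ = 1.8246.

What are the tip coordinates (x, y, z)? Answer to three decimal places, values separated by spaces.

-0.388 0.626 1.608

θ = κ·ℓ = 0.4708 × 1.8246 = 0.85902 rad
ρ = (1 − cos θ)/κ = (1 − 0.65318)/0.4708 = 0.73666
z = sin θ / κ = 0.75720/0.4708 = 1.60833
x = ρ cos φ = 0.73666 × cos(121.80°) = -0.38819
y = ρ sin φ = 0.73666 × sin(121.80°) = 0.62609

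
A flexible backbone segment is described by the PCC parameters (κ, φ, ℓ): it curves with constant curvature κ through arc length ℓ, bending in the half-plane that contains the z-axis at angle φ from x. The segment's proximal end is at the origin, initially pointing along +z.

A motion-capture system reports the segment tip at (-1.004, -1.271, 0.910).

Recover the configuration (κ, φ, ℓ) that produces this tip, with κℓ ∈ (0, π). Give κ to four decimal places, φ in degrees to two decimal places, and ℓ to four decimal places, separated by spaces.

0.9385 231.69 2.2565

ρ = √(x²+y²) = √(-1.004² + -1.271²) = 1.61971
φ = atan2(y, x) mod 360° = atan2(-1.271, -1.004) = 231.6938°
|p|² = ρ² + z² = 1.61971² + 0.910² = 3.45156
κ = 2ρ / |p|² = 2×1.61971 / 3.45156 = 0.93854
θ = 2·atan2(ρ, z) = 2·atan2(1.61971, 0.910) = 2.11783 rad
ℓ = θ/κ = 2.11783/0.93854 = 2.25652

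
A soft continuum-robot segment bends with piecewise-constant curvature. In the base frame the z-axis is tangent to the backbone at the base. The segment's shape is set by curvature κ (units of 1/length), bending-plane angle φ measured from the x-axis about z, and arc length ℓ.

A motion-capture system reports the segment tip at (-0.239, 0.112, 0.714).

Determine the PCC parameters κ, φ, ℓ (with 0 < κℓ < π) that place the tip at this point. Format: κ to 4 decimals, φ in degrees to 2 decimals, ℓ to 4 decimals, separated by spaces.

0.9110 154.89 0.7774

ρ = √(x²+y²) = √(-0.239² + 0.112²) = 0.26394
φ = atan2(y, x) mod 360° = atan2(0.112, -0.239) = 154.8913°
|p|² = ρ² + z² = 0.26394² + 0.714² = 0.57946
κ = 2ρ / |p|² = 2×0.26394 / 0.57946 = 0.91099
θ = 2·atan2(ρ, z) = 2·atan2(0.26394, 0.714) = 0.70817 rad
ℓ = θ/κ = 0.70817/0.91099 = 0.77737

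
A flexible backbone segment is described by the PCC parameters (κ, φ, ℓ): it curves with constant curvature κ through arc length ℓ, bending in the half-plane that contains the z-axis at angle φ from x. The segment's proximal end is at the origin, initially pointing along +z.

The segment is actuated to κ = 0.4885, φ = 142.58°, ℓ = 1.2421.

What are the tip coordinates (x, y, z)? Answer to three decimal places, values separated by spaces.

θ = κ·ℓ = 0.4885 × 1.2421 = 0.60677 rad
ρ = (1 − cos θ)/κ = (1 − 0.82150)/0.4885 = 0.36541
z = sin θ / κ = 0.57021/0.4885 = 1.16727
x = ρ cos φ = 0.36541 × cos(142.58°) = -0.29021
y = ρ sin φ = 0.36541 × sin(142.58°) = 0.22204

-0.290 0.222 1.167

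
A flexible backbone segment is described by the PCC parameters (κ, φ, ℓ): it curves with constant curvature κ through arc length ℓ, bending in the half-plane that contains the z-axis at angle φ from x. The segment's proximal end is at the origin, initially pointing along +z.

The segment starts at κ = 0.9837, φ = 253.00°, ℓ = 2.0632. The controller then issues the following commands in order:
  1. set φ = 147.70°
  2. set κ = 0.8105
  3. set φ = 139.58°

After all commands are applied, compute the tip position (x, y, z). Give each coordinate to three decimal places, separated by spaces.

initial: κ=0.9837, φ=253.00°, ℓ=2.0632
cmd 1: set φ=147.70° → (κ,φ,ℓ)=(0.9837,147.70°,2.0632) → tip=(-1.2398,0.7838,0.9115)
cmd 2: set κ=0.8105 → (κ,φ,ℓ)=(0.8105,147.70°,2.0632) → tip=(-1.1485,0.7260,1.2275)
cmd 3: set φ=139.58° → (κ,φ,ℓ)=(0.8105,139.58°,2.0632) → tip=(-1.0344,0.8810,1.2275)

-1.034 0.881 1.227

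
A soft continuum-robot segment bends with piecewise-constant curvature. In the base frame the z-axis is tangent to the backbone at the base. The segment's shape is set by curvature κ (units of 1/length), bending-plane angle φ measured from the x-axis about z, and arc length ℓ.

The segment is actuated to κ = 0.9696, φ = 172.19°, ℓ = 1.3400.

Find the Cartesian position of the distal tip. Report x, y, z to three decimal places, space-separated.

-0.748 0.103 0.994

θ = κ·ℓ = 0.9696 × 1.3400 = 1.29926 rad
ρ = (1 − cos θ)/κ = (1 − 0.26821)/0.9696 = 0.75474
z = sin θ / κ = 0.96336/0.9696 = 0.99357
x = ρ cos φ = 0.75474 × cos(172.19°) = -0.74774
y = ρ sin φ = 0.75474 × sin(172.19°) = 0.10256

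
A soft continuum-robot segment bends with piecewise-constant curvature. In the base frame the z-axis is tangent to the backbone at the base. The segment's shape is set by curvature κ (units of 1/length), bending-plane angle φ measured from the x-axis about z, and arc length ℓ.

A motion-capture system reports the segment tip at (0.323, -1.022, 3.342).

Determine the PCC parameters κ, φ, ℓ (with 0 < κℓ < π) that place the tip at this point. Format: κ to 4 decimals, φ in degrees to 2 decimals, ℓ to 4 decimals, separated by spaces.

ρ = √(x²+y²) = √(0.323² + -1.022²) = 1.07183
φ = atan2(y, x) mod 360° = atan2(-1.022, 0.323) = 287.5390°
|p|² = ρ² + z² = 1.07183² + 3.342² = 12.31778
κ = 2ρ / |p|² = 2×1.07183 / 12.31778 = 0.17403
θ = 2·atan2(ρ, z) = 2·atan2(1.07183, 3.342) = 0.62070 rad
ℓ = θ/κ = 0.62070/0.17403 = 3.56665

0.1740 287.54 3.5666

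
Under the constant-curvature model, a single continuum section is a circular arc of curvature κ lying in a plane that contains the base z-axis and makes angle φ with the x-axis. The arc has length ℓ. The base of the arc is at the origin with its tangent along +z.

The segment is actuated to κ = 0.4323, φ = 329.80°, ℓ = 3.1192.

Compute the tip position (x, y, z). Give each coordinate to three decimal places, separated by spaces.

1.558 -0.907 2.256

θ = κ·ℓ = 0.4323 × 3.1192 = 1.34843 rad
ρ = (1 − cos θ)/κ = (1 − 0.22054)/0.4323 = 1.80306
z = sin θ / κ = 0.97538/0.4323 = 2.25625
x = ρ cos φ = 1.80306 × cos(329.80°) = 1.55834
y = ρ sin φ = 1.80306 × sin(329.80°) = -0.90697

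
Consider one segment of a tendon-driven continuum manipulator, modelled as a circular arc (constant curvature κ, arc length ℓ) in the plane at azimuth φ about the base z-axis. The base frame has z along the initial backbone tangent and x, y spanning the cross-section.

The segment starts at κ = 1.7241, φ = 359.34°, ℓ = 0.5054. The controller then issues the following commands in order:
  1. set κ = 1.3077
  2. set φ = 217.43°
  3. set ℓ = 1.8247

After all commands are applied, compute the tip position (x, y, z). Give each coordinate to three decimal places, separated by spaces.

initial: κ=1.7241, φ=359.34°, ℓ=0.5054
cmd 1: set κ=1.3077 → (κ,φ,ℓ)=(1.3077,359.34°,0.5054) → tip=(0.1610,-0.0019,0.4694)
cmd 2: set φ=217.43° → (κ,φ,ℓ)=(1.3077,217.43°,0.5054) → tip=(-0.1279,-0.0979,0.4694)
cmd 3: set ℓ=1.8247 → (κ,φ,ℓ)=(1.3077,217.43°,1.8247) → tip=(-1.0493,-0.8031,0.5243)

-1.049 -0.803 0.524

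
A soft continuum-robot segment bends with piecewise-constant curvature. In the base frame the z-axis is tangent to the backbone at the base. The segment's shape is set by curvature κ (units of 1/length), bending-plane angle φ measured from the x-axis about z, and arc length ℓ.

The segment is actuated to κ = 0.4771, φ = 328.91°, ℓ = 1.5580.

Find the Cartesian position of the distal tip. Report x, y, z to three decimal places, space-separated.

0.473 -0.285 1.418

θ = κ·ℓ = 0.4771 × 1.5580 = 0.74332 rad
ρ = (1 − cos θ)/κ = (1 − 0.73622)/0.4771 = 0.55287
z = sin θ / κ = 0.67674/0.4771 = 1.41844
x = ρ cos φ = 0.55287 × cos(328.91°) = 0.47346
y = ρ sin φ = 0.55287 × sin(328.91°) = -0.28549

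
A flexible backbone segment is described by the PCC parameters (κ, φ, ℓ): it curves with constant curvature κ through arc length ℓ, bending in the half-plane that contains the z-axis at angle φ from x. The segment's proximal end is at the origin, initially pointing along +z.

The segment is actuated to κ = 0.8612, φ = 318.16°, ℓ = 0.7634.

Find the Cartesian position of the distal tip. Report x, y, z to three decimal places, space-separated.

0.180 -0.161 0.710

θ = κ·ℓ = 0.8612 × 0.7634 = 0.65744 rad
ρ = (1 − cos θ)/κ = (1 − 0.79156)/0.8612 = 0.24204
z = sin θ / κ = 0.61109/0.8612 = 0.70958
x = ρ cos φ = 0.24204 × cos(318.16°) = 0.18032
y = ρ sin φ = 0.24204 × sin(318.16°) = -0.16145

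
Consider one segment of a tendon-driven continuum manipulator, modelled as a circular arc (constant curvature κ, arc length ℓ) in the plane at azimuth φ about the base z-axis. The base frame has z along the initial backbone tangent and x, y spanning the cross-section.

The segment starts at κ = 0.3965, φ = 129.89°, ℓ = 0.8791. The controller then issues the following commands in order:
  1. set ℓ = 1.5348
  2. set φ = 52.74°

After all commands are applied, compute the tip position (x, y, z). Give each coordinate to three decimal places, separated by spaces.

initial: κ=0.3965, φ=129.89°, ℓ=0.8791
cmd 1: set ℓ=1.5348 → (κ,φ,ℓ)=(0.3965,129.89°,1.5348) → tip=(-0.2904,0.3474,1.4418)
cmd 2: set φ=52.74° → (κ,φ,ℓ)=(0.3965,52.74°,1.5348) → tip=(0.2741,0.3604,1.4418)

0.274 0.360 1.442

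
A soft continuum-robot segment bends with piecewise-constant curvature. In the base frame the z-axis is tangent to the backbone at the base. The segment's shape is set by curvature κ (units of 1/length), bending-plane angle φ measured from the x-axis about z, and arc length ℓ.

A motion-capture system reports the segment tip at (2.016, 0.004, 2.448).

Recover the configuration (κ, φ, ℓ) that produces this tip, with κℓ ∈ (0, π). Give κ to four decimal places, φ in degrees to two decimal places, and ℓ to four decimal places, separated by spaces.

ρ = √(x²+y²) = √(2.016² + 0.004²) = 2.01600
φ = atan2(y, x) mod 360° = atan2(0.004, 2.016) = 0.1137°
|p|² = ρ² + z² = 2.01600² + 2.448² = 10.05698
κ = 2ρ / |p|² = 2×2.01600 / 10.05698 = 0.40092
θ = 2·atan2(ρ, z) = 2·atan2(2.01600, 2.448) = 1.37785 rad
ℓ = θ/κ = 1.37785/0.40092 = 3.43675

0.4009 0.11 3.4368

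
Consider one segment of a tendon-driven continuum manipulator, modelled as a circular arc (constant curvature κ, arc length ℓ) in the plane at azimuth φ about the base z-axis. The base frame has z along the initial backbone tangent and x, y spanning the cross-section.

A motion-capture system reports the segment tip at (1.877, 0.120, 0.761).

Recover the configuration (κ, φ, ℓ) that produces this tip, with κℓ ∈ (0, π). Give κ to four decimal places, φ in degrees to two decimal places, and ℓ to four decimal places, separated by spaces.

0.9138 3.66 2.5966

ρ = √(x²+y²) = √(1.877² + 0.120²) = 1.88083
φ = atan2(y, x) mod 360° = atan2(0.120, 1.877) = 3.6580°
|p|² = ρ² + z² = 1.88083² + 0.761² = 4.11665
κ = 2ρ / |p|² = 2×1.88083 / 4.11665 = 0.91377
θ = 2·atan2(ρ, z) = 2·atan2(1.88083, 0.761) = 2.37265 rad
ℓ = θ/κ = 2.37265/0.91377 = 2.59655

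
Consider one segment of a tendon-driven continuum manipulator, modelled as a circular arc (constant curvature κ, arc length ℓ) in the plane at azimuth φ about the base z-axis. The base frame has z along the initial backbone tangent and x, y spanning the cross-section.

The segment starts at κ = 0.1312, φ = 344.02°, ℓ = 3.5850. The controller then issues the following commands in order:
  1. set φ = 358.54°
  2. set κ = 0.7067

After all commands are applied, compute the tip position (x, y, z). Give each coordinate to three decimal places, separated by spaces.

initial: κ=0.1312, φ=344.02°, ℓ=3.5850
cmd 1: set φ=358.54° → (κ,φ,ℓ)=(0.1312,358.54°,3.5850) → tip=(0.8274,-0.0211,3.4543)
cmd 2: set κ=0.7067 → (κ,φ,ℓ)=(0.7067,358.54°,3.5850) → tip=(2.5756,-0.0656,0.8084)

2.576 -0.066 0.808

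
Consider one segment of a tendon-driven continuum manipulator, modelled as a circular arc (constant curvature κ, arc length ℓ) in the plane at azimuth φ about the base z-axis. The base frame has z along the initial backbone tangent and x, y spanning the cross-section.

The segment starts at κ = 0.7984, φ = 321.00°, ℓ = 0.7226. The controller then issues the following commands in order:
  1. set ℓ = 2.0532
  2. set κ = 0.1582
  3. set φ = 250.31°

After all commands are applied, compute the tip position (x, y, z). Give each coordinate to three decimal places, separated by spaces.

-0.111 -0.311 2.017

initial: κ=0.7984, φ=321.00°, ℓ=0.7226
cmd 1: set ℓ=2.0532 → (κ,φ,ℓ)=(0.7984,321.00°,2.0532) → tip=(1.0400,-0.8422,1.2496)
cmd 2: set κ=0.1582 → (κ,φ,ℓ)=(0.1582,321.00°,2.0532) → tip=(0.2569,-0.2080,2.0173)
cmd 3: set φ=250.31° → (κ,φ,ℓ)=(0.1582,250.31°,2.0532) → tip=(-0.1114,-0.3112,2.0173)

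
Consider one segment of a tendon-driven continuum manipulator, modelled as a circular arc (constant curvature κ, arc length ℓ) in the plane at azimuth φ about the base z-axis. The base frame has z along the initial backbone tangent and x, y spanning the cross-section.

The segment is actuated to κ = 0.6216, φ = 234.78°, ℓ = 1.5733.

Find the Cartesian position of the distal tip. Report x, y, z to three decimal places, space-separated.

-0.409 -0.580 1.334

θ = κ·ℓ = 0.6216 × 1.5733 = 0.97796 rad
ρ = (1 − cos θ)/κ = (1 − 0.55871)/0.6216 = 0.70992
z = sin θ / κ = 0.82936/0.6216 = 1.33424
x = ρ cos φ = 0.70992 × cos(234.78°) = -0.40942
y = ρ sin φ = 0.70992 × sin(234.78°) = -0.57997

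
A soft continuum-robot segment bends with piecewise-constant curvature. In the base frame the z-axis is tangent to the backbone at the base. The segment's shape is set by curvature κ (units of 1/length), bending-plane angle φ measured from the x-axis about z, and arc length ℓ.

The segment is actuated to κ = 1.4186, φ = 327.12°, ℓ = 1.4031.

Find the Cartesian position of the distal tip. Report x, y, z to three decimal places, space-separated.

θ = κ·ℓ = 1.4186 × 1.4031 = 1.99044 rad
ρ = (1 − cos θ)/κ = (1 − -0.40743)/1.4186 = 0.99213
z = sin θ / κ = 0.91324/1.4186 = 0.64376
x = ρ cos φ = 0.99213 × cos(327.12°) = 0.83320
y = ρ sin φ = 0.99213 × sin(327.12°) = -0.53861

0.833 -0.539 0.644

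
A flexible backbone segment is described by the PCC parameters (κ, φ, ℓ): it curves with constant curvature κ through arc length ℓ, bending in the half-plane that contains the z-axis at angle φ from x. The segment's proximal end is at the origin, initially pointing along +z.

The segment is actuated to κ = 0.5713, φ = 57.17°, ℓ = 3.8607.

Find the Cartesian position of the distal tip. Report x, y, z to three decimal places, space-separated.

θ = κ·ℓ = 0.5713 × 3.8607 = 2.20562 rad
ρ = (1 − cos θ)/κ = (1 − -0.59303)/0.5713 = 2.78844
z = sin θ / κ = 0.80518/0.5713 = 1.40938
x = ρ cos φ = 2.78844 × cos(57.17°) = 1.51175
y = ρ sin φ = 2.78844 × sin(57.17°) = 2.34308

1.512 2.343 1.409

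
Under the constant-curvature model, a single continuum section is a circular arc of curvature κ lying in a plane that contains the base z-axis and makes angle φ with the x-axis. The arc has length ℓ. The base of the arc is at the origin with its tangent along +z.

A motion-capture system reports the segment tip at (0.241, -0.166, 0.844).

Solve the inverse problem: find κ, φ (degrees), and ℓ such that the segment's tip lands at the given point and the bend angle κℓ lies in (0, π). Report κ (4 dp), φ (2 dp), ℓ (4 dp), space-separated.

ρ = √(x²+y²) = √(0.241² + -0.166²) = 0.29264
φ = atan2(y, x) mod 360° = atan2(-0.166, 0.241) = 325.4411°
|p|² = ρ² + z² = 0.29264² + 0.844² = 0.79797
κ = 2ρ / |p|² = 2×0.29264 / 0.79797 = 0.73345
θ = 2·atan2(ρ, z) = 2·atan2(0.29264, 0.844) = 0.66751 rad
ℓ = θ/κ = 0.66751/0.73345 = 0.91010

0.7335 325.44 0.9101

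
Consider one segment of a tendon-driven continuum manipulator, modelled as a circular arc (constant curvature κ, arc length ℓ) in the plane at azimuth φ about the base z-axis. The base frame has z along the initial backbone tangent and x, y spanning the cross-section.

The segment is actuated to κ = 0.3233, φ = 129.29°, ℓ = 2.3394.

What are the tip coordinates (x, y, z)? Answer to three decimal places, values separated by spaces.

θ = κ·ℓ = 0.3233 × 2.3394 = 0.75633 rad
ρ = (1 − cos θ)/κ = (1 − 0.72736)/0.3233 = 0.84330
z = sin θ / κ = 0.68626/0.3233 = 2.12266
x = ρ cos φ = 0.84330 × cos(129.29°) = -0.53402
y = ρ sin φ = 0.84330 × sin(129.29°) = 0.65267

-0.534 0.653 2.123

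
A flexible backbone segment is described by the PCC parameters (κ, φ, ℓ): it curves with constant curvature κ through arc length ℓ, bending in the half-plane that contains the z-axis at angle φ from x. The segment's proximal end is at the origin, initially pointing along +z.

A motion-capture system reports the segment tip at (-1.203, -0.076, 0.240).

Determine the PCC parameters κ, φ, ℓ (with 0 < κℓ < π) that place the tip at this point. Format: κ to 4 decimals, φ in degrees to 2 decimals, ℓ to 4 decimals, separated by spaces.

ρ = √(x²+y²) = √(-1.203² + -0.076²) = 1.20540
φ = atan2(y, x) mod 360° = atan2(-0.076, -1.203) = 183.6149°
|p|² = ρ² + z² = 1.20540² + 0.240² = 1.51059
κ = 2ρ / |p|² = 2×1.20540 / 1.51059 = 1.59594
θ = 2·atan2(ρ, z) = 2·atan2(1.20540, 0.240) = 2.74852 rad
ℓ = θ/κ = 2.74852/1.59594 = 1.72220

1.5959 183.61 1.7222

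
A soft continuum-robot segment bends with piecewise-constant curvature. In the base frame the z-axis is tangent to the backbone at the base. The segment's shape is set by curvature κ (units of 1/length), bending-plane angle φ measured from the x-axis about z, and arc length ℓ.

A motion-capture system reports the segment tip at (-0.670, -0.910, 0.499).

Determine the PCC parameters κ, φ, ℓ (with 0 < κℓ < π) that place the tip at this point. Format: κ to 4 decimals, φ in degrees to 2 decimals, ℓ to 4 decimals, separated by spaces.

ρ = √(x²+y²) = √(-0.670² + -0.910²) = 1.13004
φ = atan2(y, x) mod 360° = atan2(-0.910, -0.670) = 233.6371°
|p|² = ρ² + z² = 1.13004² + 0.499² = 1.52600
κ = 2ρ / |p|² = 2×1.13004 / 1.52600 = 1.48105
θ = 2·atan2(ρ, z) = 2·atan2(1.13004, 0.499) = 2.30994 rad
ℓ = θ/κ = 2.30994/1.48105 = 1.55966

1.4811 233.64 1.5597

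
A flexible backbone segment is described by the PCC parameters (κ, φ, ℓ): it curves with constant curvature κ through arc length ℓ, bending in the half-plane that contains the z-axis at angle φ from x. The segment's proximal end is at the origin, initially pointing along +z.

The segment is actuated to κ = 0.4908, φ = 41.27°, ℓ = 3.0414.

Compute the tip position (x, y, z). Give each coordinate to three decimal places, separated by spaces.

θ = κ·ℓ = 0.4908 × 3.0414 = 1.49272 rad
ρ = (1 − cos θ)/κ = (1 − 0.07800)/0.4908 = 1.87857
z = sin θ / κ = 0.99695/0.4908 = 2.03128
x = ρ cos φ = 1.87857 × cos(41.27°) = 1.41195
y = ρ sin φ = 1.87857 × sin(41.27°) = 1.23912

1.412 1.239 2.031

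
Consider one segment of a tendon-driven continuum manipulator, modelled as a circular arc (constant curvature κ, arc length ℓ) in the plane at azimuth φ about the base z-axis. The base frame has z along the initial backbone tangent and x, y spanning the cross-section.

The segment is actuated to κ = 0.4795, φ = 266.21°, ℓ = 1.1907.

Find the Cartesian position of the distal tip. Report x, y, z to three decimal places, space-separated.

-0.022 -0.330 1.127

θ = κ·ℓ = 0.4795 × 1.1907 = 0.57094 rad
ρ = (1 − cos θ)/κ = (1 − 0.84139)/0.4795 = 0.33078
z = sin θ / κ = 0.54042/0.4795 = 1.12706
x = ρ cos φ = 0.33078 × cos(266.21°) = -0.02186
y = ρ sin φ = 0.33078 × sin(266.21°) = -0.33005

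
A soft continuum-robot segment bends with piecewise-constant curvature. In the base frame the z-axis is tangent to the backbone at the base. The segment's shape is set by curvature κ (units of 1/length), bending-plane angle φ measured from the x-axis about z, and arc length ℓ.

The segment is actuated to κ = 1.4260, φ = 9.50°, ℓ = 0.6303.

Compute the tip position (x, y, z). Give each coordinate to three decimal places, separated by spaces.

0.261 0.044 0.549

θ = κ·ℓ = 1.4260 × 0.6303 = 0.89881 rad
ρ = (1 − cos θ)/κ = (1 − 0.62254)/1.4260 = 0.26470
z = sin θ / κ = 0.78259/1.4260 = 0.54880
x = ρ cos φ = 0.26470 × cos(9.50°) = 0.26107
y = ρ sin φ = 0.26470 × sin(9.50°) = 0.04369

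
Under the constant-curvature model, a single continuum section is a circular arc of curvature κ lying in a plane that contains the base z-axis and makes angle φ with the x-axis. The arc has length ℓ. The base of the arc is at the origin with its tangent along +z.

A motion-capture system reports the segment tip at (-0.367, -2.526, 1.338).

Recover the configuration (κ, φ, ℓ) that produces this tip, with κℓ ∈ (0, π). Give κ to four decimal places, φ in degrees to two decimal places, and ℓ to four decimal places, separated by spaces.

0.6147 261.73 3.5402

ρ = √(x²+y²) = √(-0.367² + -2.526²) = 2.55252
φ = atan2(y, x) mod 360° = atan2(-2.526, -0.367) = 261.7334°
|p|² = ρ² + z² = 2.55252² + 1.338² = 8.30561
κ = 2ρ / |p|² = 2×2.55252 / 8.30561 = 0.61465
θ = 2·atan2(ρ, z) = 2·atan2(2.55252, 1.338) = 2.17597 rad
ℓ = θ/κ = 2.17597/0.61465 = 3.54018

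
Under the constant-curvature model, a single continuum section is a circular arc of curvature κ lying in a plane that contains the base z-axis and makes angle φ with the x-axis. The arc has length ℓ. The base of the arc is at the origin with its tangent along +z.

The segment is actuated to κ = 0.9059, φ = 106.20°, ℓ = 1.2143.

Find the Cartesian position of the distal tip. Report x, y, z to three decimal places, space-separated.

θ = κ·ℓ = 0.9059 × 1.2143 = 1.10003 rad
ρ = (1 − cos θ)/κ = (1 − 0.45357)/0.9059 = 0.60320
z = sin θ / κ = 0.89122/0.9059 = 0.98380
x = ρ cos φ = 0.60320 × cos(106.20°) = -0.16829
y = ρ sin φ = 0.60320 × sin(106.20°) = 0.57924

-0.168 0.579 0.984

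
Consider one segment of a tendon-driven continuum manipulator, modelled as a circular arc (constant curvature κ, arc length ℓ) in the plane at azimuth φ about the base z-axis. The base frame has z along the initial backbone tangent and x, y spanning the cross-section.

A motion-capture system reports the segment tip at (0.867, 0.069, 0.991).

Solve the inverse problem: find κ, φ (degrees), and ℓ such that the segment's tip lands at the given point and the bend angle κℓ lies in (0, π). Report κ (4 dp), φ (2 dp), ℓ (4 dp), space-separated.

ρ = √(x²+y²) = √(0.867² + 0.069²) = 0.86974
φ = atan2(y, x) mod 360° = atan2(0.069, 0.867) = 4.5503°
|p|² = ρ² + z² = 0.86974² + 0.991² = 1.73853
κ = 2ρ / |p|² = 2×0.86974 / 1.73853 = 1.00055
θ = 2·atan2(ρ, z) = 2·atan2(0.86974, 0.991) = 1.44065 rad
ℓ = θ/κ = 1.44065/1.00055 = 1.43986

1.0005 4.55 1.4399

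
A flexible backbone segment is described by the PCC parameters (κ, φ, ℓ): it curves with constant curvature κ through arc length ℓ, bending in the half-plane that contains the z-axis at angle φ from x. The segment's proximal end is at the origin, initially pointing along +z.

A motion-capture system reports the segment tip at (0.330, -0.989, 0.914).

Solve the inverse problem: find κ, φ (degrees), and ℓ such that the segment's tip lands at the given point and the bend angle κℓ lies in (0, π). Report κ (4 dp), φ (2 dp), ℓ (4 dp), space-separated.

ρ = √(x²+y²) = √(0.330² + -0.989²) = 1.04260
φ = atan2(y, x) mod 360° = atan2(-0.989, 0.330) = 288.4523°
|p|² = ρ² + z² = 1.04260² + 0.914² = 1.92242
κ = 2ρ / |p|² = 2×1.04260 / 1.92242 = 1.08468
θ = 2·atan2(ρ, z) = 2·atan2(1.04260, 0.914) = 1.70206 rad
ℓ = θ/κ = 1.70206/1.08468 = 1.56919

1.0847 288.45 1.5692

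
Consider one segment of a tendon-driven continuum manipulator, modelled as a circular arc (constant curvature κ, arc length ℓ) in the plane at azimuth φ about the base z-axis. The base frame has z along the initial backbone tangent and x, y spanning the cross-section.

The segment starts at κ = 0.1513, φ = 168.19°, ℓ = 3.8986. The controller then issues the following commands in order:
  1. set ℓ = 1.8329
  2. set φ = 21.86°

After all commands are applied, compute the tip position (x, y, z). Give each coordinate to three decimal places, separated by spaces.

initial: κ=0.1513, φ=168.19°, ℓ=3.8986
cmd 1: set ℓ=1.8329 → (κ,φ,ℓ)=(0.1513,168.19°,1.8329) → tip=(-0.2472,0.0517,1.8095)
cmd 2: set φ=21.86° → (κ,φ,ℓ)=(0.1513,21.86°,1.8329) → tip=(0.2344,0.0940,1.8095)

0.234 0.094 1.809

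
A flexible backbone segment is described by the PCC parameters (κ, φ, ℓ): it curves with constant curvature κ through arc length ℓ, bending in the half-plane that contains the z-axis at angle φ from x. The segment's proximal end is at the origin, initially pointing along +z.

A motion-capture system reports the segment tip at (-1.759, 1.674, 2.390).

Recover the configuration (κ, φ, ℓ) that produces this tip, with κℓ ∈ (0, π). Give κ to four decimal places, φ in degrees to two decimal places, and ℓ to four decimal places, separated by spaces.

0.4184 136.42 3.7926

ρ = √(x²+y²) = √(-1.759² + 1.674²) = 2.42824
φ = atan2(y, x) mod 360° = atan2(1.674, -1.759) = 136.4183°
|p|² = ρ² + z² = 2.42824² + 2.390² = 11.60846
κ = 2ρ / |p|² = 2×2.42824 / 11.60846 = 0.41836
θ = 2·atan2(ρ, z) = 2·atan2(2.42824, 2.390) = 1.58667 rad
ℓ = θ/κ = 1.58667/0.41836 = 3.79262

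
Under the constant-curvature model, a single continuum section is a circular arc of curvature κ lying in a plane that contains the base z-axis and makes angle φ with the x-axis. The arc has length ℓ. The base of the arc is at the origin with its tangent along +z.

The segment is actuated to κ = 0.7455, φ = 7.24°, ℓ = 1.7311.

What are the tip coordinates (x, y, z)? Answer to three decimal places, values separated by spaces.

0.963 0.122 1.289

θ = κ·ℓ = 0.7455 × 1.7311 = 1.29054 rad
ρ = (1 − cos θ)/κ = (1 − 0.27661)/0.7455 = 0.97035
z = sin θ / κ = 0.96098/0.7455 = 1.28905
x = ρ cos φ = 0.97035 × cos(7.24°) = 0.96261
y = ρ sin φ = 0.97035 × sin(7.24°) = 0.12229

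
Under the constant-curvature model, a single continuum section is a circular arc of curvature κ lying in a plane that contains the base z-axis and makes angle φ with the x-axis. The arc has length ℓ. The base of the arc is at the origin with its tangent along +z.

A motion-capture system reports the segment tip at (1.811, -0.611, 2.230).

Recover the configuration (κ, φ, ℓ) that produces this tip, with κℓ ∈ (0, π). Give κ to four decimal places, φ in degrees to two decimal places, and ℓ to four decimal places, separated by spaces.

0.4432 341.36 3.1980

ρ = √(x²+y²) = √(1.811² + -0.611²) = 1.91129
φ = atan2(y, x) mod 360° = atan2(-0.611, 1.811) = 341.3565°
|p|² = ρ² + z² = 1.91129² + 2.230² = 8.62594
κ = 2ρ / |p|² = 2×1.91129 / 8.62594 = 0.44315
θ = 2·atan2(ρ, z) = 2·atan2(1.91129, 2.230) = 1.41718 rad
ℓ = θ/κ = 1.41718/0.44315 = 3.19797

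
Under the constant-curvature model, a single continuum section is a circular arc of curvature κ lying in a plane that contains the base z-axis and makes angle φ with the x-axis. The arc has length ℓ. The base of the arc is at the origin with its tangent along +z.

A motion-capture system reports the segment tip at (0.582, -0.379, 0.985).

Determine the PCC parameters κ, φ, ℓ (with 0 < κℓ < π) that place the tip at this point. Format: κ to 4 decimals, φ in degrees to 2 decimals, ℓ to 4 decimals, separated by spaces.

0.9563 326.93 1.2845

ρ = √(x²+y²) = √(0.582² + -0.379²) = 0.69453
φ = atan2(y, x) mod 360° = atan2(-0.379, 0.582) = 326.9277°
|p|² = ρ² + z² = 0.69453² + 0.985² = 1.45259
κ = 2ρ / |p|² = 2×0.69453 / 1.45259 = 0.95626
θ = 2·atan2(ρ, z) = 2·atan2(0.69453, 0.985) = 1.22828 rad
ℓ = θ/κ = 1.22828/0.95626 = 1.28447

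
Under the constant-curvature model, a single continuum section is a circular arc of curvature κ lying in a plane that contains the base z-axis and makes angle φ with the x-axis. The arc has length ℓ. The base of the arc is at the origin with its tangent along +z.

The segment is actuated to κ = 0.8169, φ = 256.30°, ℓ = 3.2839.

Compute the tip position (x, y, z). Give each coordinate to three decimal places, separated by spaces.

-0.550 -2.256 0.542

θ = κ·ℓ = 0.8169 × 3.2839 = 2.68262 rad
ρ = (1 − cos θ)/κ = (1 − -0.89651)/0.8169 = 2.32159
z = sin θ / κ = 0.44303/0.8169 = 0.54233
x = ρ cos φ = 2.32159 × cos(256.30°) = -0.54984
y = ρ sin φ = 2.32159 × sin(256.30°) = -2.25554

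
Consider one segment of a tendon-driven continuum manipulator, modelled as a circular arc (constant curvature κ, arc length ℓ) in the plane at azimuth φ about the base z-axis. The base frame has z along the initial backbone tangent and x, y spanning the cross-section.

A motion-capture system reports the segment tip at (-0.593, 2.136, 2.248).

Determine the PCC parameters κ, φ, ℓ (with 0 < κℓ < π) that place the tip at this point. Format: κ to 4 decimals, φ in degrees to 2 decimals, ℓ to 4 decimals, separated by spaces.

0.4448 105.52 3.5001

ρ = √(x²+y²) = √(-0.593² + 2.136²) = 2.21679
φ = atan2(y, x) mod 360° = atan2(2.136, -0.593) = 105.5158°
|p|² = ρ² + z² = 2.21679² + 2.248² = 9.96765
κ = 2ρ / |p|² = 2×2.21679 / 9.96765 = 0.44480
θ = 2·atan2(ρ, z) = 2·atan2(2.21679, 2.248) = 1.55681 rad
ℓ = θ/κ = 1.55681/0.44480 = 3.50006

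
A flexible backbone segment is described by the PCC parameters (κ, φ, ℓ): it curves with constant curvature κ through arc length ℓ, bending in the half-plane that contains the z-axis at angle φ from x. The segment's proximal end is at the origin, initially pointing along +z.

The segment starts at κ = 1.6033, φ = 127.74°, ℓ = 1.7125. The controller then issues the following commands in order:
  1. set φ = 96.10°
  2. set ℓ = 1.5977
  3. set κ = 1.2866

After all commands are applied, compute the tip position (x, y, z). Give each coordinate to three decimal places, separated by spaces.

initial: κ=1.6033, φ=127.74°, ℓ=1.7125
cmd 1: set φ=96.10° → (κ,φ,ℓ)=(1.6033,96.10°,1.7125) → tip=(-0.1274,1.1924,0.2406)
cmd 2: set ℓ=1.5977 → (κ,φ,ℓ)=(1.6033,96.10°,1.5977) → tip=(-0.1217,1.1389,0.3418)
cmd 3: set κ=1.2866 → (κ,φ,ℓ)=(1.2866,96.10°,1.5977) → tip=(-0.1211,1.1330,0.6877)

-0.121 1.133 0.688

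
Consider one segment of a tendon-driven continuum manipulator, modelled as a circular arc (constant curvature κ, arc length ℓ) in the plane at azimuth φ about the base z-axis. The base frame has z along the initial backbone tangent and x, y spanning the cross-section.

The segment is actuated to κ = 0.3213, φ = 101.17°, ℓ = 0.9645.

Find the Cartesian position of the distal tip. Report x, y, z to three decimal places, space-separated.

θ = κ·ℓ = 0.3213 × 0.9645 = 0.30989 rad
ρ = (1 − cos θ)/κ = (1 − 0.95237)/0.3213 = 0.14825
z = sin θ / κ = 0.30496/0.3213 = 0.94914
x = ρ cos φ = 0.14825 × cos(101.17°) = -0.02872
y = ρ sin φ = 0.14825 × sin(101.17°) = 0.14545

-0.029 0.145 0.949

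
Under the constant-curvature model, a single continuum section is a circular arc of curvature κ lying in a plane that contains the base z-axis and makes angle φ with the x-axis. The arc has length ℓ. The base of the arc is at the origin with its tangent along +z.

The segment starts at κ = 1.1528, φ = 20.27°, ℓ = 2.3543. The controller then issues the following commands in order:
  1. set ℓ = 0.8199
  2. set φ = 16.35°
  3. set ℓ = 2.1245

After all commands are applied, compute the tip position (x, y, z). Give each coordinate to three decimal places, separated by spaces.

1.473 0.432 0.554

initial: κ=1.1528, φ=20.27°, ℓ=2.3543
cmd 1: set ℓ=0.8199 → (κ,φ,ℓ)=(1.1528,20.27°,0.8199) → tip=(0.3372,0.1245,0.7032)
cmd 2: set φ=16.35° → (κ,φ,ℓ)=(1.1528,16.35°,0.8199) → tip=(0.3449,0.1012,0.7032)
cmd 3: set ℓ=2.1245 → (κ,φ,ℓ)=(1.1528,16.35°,2.1245) → tip=(1.4730,0.4321,0.5538)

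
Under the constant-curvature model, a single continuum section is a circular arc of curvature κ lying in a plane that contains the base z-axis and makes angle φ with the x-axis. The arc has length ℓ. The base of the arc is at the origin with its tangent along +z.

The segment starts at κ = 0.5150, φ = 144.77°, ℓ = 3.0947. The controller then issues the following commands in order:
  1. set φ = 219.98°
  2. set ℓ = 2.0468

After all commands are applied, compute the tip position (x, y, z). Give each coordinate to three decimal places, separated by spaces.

initial: κ=0.5150, φ=144.77°, ℓ=3.0947
cmd 1: set φ=219.98° → (κ,φ,ℓ)=(0.5150,219.98°,3.0947) → tip=(-1.5221,-1.2763,1.9412)
cmd 2: set ℓ=2.0468 → (κ,φ,ℓ)=(0.5150,219.98°,2.0468) → tip=(-0.7529,-0.6313,1.6883)

-0.753 -0.631 1.688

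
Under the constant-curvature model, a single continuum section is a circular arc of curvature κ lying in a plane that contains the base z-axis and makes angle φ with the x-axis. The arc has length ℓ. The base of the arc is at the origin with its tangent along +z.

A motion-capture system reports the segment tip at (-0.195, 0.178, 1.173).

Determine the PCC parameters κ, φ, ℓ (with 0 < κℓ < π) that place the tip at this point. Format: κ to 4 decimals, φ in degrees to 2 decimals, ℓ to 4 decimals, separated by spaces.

0.3653 137.61 1.2122

ρ = √(x²+y²) = √(-0.195² + 0.178²) = 0.26402
φ = atan2(y, x) mod 360° = atan2(0.178, -0.195) = 137.6095°
|p|² = ρ² + z² = 0.26402² + 1.173² = 1.44564
κ = 2ρ / |p|² = 2×0.26402 / 1.44564 = 0.36527
θ = 2·atan2(ρ, z) = 2·atan2(0.26402, 1.173) = 0.44279 rad
ℓ = θ/κ = 0.44279/0.36527 = 1.21223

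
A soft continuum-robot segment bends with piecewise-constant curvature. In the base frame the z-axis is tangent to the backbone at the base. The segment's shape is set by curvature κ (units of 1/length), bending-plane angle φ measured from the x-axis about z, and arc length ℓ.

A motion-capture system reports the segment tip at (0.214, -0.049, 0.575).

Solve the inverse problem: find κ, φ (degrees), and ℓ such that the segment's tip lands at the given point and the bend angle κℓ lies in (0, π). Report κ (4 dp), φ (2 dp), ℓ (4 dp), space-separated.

ρ = √(x²+y²) = √(0.214² + -0.049²) = 0.21954
φ = atan2(y, x) mod 360° = atan2(-0.049, 0.214) = 347.1032°
|p|² = ρ² + z² = 0.21954² + 0.575² = 0.37882
κ = 2ρ / |p|² = 2×0.21954 / 0.37882 = 1.15906
θ = 2·atan2(ρ, z) = 2·atan2(0.21954, 0.575) = 0.72945 rad
ℓ = θ/κ = 0.72945/1.15906 = 0.62935

1.1591 347.10 0.6293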